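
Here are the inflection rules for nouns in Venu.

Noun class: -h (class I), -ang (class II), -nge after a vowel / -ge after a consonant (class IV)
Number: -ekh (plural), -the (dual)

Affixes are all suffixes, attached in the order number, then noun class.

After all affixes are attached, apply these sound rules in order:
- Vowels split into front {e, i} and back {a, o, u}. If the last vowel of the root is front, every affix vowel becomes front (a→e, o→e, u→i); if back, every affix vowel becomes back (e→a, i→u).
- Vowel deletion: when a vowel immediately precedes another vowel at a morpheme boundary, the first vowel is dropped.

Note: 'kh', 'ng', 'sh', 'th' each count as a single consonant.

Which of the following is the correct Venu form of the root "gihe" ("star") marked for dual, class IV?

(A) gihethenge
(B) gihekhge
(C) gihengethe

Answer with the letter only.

Attach number dual -the → gihethe.
Attach noun class class IV -nge (after vowel 'e') → gihethenge.
Vowel harmony: no change.
Vowel deletion: no change.
So the correct form is gihethenge, option (A).
(C) gihengethe is wrong: it has the affixes in the wrong order.
(B) gihekhge is wrong: it uses plural instead of dual for number.

A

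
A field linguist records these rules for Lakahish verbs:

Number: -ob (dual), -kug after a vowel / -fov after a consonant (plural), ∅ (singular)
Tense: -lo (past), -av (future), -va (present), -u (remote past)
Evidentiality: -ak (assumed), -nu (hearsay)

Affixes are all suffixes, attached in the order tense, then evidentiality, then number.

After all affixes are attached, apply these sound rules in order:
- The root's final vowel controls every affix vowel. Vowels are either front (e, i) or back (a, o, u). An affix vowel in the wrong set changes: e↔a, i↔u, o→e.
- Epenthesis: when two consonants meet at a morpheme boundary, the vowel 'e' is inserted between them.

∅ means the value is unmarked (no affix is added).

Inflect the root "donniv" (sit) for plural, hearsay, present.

donnivevenikig

Attach tense present -va → donnivva.
Attach evidentiality hearsay -nu → donnivvanu.
Attach number plural -kug (after vowel 'u') → donnivvanukug.
Apply vowel harmony: donnivvanukug → donnivvenikig.
Apply epenthesis: donnivvenikig → donnivevenikig.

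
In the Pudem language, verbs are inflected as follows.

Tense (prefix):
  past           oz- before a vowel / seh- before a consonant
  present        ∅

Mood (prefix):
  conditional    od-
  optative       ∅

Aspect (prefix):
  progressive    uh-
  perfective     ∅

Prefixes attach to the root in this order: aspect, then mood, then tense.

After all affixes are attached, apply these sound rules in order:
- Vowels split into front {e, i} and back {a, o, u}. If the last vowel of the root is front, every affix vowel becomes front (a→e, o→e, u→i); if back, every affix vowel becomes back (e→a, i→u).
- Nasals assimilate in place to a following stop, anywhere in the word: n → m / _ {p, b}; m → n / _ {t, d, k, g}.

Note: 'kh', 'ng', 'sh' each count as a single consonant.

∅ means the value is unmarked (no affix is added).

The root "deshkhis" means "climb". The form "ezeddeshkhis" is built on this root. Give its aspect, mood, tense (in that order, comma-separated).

perfective, conditional, past

Segment: oz-od-deshkhis.
aspect: ∅ → perfective.
mood: od- → conditional.
tense: oz/seh- → past.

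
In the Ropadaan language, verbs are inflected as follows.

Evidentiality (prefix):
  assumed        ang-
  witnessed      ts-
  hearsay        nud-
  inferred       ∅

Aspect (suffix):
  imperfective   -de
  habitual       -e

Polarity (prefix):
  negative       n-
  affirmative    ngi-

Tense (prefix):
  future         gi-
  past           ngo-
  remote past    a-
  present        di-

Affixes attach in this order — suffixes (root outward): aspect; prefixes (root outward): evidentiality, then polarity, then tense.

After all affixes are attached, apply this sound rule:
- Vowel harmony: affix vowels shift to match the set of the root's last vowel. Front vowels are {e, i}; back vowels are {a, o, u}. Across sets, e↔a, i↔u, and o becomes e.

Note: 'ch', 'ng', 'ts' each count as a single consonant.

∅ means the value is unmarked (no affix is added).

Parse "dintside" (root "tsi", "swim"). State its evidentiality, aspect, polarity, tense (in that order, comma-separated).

inferred, imperfective, negative, present

Segment: di-n-tsi-de.
evidentiality: ∅ → inferred.
aspect: -de → imperfective.
polarity: n- → negative.
tense: di- → present.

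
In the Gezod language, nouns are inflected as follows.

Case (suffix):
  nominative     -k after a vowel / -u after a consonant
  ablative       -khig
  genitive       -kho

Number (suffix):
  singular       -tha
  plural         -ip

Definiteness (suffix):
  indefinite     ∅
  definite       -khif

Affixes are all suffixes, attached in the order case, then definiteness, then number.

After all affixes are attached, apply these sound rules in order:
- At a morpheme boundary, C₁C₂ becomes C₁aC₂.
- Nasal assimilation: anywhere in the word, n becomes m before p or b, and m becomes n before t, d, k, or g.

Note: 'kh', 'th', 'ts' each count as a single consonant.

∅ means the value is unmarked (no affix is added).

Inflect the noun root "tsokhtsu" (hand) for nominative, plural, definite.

Attach case nominative -k (after vowel 'u') → tsokhtsuk.
Attach definiteness definite -khif → tsokhtsukkhif.
Attach number plural -ip → tsokhtsukkhifip.
Apply epenthesis: tsokhtsukkhifip → tsokhtsukakhifip.
Nasal assimilation: no change.

tsokhtsukakhifip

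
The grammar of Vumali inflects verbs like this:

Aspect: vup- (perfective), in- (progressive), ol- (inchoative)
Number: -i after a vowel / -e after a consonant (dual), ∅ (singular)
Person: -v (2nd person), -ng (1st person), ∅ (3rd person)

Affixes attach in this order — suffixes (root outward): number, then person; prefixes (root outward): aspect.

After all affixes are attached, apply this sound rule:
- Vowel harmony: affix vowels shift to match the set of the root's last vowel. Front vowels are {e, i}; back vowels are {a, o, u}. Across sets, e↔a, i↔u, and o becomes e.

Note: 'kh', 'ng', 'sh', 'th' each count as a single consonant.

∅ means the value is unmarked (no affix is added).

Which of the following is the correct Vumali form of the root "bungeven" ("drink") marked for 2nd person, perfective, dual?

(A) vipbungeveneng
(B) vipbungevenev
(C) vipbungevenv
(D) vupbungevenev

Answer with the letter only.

B

Attach number dual -e (after consonant 'n') → bungevene.
Attach person 2nd person -v → bungevenev.
Attach aspect perfective vup- → vupbungevenev.
Apply vowel harmony: vupbungevenev → vipbungevenev.
So the correct form is vipbungevenev, option (B).
(C) vipbungevenv is wrong: it uses singular instead of dual for number.
(A) vipbungeveneng is wrong: it uses 1st person instead of 2nd person for person.
(D) vupbungevenev is wrong: it fails to apply the sound rule(s).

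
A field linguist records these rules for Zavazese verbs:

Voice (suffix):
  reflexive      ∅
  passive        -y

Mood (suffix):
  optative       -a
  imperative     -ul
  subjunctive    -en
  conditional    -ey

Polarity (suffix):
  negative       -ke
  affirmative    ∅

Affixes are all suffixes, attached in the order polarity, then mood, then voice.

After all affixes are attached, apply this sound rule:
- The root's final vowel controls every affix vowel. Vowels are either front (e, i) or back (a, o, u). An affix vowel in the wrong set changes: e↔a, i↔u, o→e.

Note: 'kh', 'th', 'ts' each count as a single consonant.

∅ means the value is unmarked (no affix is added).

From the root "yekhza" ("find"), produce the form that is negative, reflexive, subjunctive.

Attach polarity negative -ke → yekhzake.
Attach mood subjunctive -en → yekhzakeen.
voice = reflexive: zero marking, form stays yekhzakeen.
Apply vowel harmony: yekhzakeen → yekhzakaan.

yekhzakaan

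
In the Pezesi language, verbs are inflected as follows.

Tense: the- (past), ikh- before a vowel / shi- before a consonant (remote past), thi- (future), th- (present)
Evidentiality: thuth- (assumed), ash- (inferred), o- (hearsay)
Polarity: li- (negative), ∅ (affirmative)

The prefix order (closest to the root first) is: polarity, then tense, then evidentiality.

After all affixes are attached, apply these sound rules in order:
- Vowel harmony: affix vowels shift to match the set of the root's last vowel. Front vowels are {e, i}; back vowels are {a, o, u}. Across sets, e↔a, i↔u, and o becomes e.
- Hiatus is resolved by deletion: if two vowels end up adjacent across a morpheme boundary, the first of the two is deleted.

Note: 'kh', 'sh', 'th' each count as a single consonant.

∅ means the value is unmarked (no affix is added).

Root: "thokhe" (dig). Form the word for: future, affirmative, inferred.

polarity = affirmative: zero marking, form stays thokhe.
Attach tense future thi- → thithokhe.
Attach evidentiality inferred ash- → ashthithokhe.
Apply vowel harmony: ashthithokhe → eshthithokhe.
Vowel deletion: no change.

eshthithokhe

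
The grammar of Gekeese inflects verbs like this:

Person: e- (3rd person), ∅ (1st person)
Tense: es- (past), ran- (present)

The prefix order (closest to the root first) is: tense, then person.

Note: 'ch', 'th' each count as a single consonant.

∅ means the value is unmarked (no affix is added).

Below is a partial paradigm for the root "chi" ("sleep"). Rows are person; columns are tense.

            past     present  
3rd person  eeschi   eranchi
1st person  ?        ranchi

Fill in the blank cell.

eschi

Attach tense past es- → eschi.
person = 1st person: zero marking, form stays eschi.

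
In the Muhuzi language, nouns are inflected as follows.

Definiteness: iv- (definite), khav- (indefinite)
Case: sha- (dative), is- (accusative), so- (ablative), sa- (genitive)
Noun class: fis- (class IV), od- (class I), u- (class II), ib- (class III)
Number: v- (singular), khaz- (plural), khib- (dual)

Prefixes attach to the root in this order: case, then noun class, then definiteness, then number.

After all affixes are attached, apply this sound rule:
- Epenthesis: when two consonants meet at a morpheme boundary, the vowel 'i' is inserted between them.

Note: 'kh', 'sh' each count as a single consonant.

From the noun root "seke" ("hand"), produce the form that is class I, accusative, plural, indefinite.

khazikhavodisiseke

Attach case accusative is- → isseke.
Attach noun class class I od- → odisseke.
Attach definiteness indefinite khav- → khavodisseke.
Attach number plural khaz- → khazkhavodisseke.
Apply epenthesis: khazkhavodisseke → khazikhavodisiseke.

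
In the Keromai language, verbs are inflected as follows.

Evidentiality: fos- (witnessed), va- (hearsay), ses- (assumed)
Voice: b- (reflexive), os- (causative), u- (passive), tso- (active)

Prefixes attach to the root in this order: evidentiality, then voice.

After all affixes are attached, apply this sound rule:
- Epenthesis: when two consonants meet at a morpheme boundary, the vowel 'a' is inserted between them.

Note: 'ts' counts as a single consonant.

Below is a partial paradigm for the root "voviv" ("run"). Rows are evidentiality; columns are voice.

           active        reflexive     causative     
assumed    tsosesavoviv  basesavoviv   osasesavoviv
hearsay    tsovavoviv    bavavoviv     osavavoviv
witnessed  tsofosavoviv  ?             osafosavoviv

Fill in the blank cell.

bafosavoviv

Attach evidentiality witnessed fos- → fosvoviv.
Attach voice reflexive b- → bfosvoviv.
Apply epenthesis: bfosvoviv → bafosavoviv.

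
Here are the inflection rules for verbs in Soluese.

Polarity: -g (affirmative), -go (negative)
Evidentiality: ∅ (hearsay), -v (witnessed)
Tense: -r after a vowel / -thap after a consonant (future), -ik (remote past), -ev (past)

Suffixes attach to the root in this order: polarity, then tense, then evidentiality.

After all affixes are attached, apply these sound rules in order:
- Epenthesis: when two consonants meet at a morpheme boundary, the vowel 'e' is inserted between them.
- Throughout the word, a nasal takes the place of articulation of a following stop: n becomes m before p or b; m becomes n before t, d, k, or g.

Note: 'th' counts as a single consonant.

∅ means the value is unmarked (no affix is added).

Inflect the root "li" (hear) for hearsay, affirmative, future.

ligethap

Attach polarity affirmative -g → lig.
Attach tense future -thap (after consonant 'g') → ligthap.
evidentiality = hearsay: zero marking, form stays ligthap.
Apply epenthesis: ligthap → ligethap.
Nasal assimilation: no change.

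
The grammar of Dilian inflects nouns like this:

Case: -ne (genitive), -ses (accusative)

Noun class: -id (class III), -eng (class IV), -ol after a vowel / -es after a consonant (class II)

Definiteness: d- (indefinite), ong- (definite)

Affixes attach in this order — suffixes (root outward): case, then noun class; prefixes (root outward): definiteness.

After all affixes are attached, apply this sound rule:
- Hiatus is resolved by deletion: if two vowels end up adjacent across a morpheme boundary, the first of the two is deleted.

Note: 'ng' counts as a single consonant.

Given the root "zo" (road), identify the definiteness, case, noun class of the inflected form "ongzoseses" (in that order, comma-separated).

definite, accusative, class II

Segment: ong-zo-ses-es.
definiteness: ong- → definite.
case: -ses → accusative.
noun class: -ol/es → class II.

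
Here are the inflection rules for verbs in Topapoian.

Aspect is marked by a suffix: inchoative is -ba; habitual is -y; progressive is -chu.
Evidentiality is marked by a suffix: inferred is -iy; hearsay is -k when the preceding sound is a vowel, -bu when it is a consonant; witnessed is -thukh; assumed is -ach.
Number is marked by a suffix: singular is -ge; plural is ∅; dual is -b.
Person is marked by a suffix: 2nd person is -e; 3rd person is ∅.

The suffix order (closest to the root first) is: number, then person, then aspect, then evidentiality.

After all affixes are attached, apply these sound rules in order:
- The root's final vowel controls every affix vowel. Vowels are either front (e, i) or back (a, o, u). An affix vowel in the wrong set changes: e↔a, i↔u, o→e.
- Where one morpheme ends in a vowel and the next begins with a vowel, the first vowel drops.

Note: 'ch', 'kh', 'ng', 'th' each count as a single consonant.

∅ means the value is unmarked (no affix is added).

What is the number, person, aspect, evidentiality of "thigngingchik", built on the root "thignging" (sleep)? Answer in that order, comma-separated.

plural, 3rd person, progressive, hearsay

Segment: thignging-chu-k.
number: ∅ → plural.
person: ∅ → 3rd person.
aspect: -chu → progressive.
evidentiality: -k/bu → hearsay.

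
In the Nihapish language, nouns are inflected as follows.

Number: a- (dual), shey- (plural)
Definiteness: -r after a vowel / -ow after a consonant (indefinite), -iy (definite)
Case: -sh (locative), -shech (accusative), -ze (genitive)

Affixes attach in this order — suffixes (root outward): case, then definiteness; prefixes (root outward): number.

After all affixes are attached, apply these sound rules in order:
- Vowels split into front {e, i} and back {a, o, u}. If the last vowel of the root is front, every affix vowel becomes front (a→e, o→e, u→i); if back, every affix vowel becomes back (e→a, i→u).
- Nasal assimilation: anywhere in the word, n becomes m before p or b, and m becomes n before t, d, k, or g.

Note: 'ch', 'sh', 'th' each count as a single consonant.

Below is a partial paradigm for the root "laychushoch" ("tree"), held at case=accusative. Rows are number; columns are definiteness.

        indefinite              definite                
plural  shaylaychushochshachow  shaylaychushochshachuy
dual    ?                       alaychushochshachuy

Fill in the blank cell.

alaychushochshachow

Attach case accusative -shech → laychushochshech.
Attach number dual a- → alaychushochshech.
Attach definiteness indefinite -ow (after consonant 'ch') → alaychushochshechow.
Apply vowel harmony: alaychushochshechow → alaychushochshachow.
Nasal assimilation: no change.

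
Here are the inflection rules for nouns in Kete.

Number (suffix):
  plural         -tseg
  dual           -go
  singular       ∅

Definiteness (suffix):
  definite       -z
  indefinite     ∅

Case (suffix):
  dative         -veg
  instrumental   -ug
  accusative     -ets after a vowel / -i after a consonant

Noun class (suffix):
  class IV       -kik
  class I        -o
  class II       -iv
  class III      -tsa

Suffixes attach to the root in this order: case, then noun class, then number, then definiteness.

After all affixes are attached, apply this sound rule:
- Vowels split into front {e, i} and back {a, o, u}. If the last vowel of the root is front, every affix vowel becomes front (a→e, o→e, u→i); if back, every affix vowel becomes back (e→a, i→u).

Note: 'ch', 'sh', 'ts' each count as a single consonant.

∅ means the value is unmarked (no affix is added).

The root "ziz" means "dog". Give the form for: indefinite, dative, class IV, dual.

Attach case dative -veg → zizveg.
Attach noun class class IV -kik → zizvegkik.
Attach number dual -go → zizvegkikgo.
definiteness = indefinite: zero marking, form stays zizvegkikgo.
Apply vowel harmony: zizvegkikgo → zizvegkikge.

zizvegkikge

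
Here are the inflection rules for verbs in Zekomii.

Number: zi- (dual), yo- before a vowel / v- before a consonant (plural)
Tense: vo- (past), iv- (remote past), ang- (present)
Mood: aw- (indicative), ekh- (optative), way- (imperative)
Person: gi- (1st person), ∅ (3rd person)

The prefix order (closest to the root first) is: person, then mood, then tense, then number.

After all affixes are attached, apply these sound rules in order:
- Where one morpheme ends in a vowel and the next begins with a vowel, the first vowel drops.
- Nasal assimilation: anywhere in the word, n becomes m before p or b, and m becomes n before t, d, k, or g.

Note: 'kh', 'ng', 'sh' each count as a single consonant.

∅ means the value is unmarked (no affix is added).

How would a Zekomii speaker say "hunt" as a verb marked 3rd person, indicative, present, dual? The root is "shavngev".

zangawshavngev

person = 3rd person: zero marking, form stays shavngev.
Attach mood indicative aw- → awshavngev.
Attach tense present ang- → angawshavngev.
Attach number dual zi- → ziangawshavngev.
Apply vowel deletion: ziangawshavngev → zangawshavngev.
Nasal assimilation: no change.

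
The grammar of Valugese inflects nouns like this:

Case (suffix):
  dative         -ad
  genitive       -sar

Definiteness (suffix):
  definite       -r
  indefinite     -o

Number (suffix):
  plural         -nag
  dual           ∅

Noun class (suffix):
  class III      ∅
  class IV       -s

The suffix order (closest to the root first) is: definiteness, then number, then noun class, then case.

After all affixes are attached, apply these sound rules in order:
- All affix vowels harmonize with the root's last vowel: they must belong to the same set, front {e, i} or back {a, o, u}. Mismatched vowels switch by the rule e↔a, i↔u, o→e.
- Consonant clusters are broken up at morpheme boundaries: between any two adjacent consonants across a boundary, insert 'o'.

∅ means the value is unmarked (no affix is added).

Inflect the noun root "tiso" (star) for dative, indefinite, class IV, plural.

tisoonagosad

Attach definiteness indefinite -o → tisoo.
Attach number plural -nag → tisoonag.
Attach noun class class IV -s → tisoonags.
Attach case dative -ad → tisoonagsad.
Vowel harmony: no change.
Apply epenthesis: tisoonagsad → tisoonagosad.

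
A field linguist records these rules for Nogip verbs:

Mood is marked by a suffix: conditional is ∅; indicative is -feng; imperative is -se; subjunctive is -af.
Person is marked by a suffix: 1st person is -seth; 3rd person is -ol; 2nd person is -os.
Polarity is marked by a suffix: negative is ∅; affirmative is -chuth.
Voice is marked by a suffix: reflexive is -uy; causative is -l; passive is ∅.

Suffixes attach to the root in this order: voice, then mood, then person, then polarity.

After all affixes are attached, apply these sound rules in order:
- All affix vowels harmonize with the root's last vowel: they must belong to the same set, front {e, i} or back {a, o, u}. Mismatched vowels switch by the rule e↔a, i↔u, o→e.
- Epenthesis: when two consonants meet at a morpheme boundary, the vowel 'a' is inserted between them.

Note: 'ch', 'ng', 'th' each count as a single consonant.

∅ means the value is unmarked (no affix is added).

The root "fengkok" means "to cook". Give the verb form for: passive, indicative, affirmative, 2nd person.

fengkokafangosachuth

voice = passive: zero marking, form stays fengkok.
Attach mood indicative -feng → fengkokfeng.
Attach person 2nd person -os → fengkokfengos.
Attach polarity affirmative -chuth → fengkokfengoschuth.
Apply vowel harmony: fengkokfengoschuth → fengkokfangoschuth.
Apply epenthesis: fengkokfangoschuth → fengkokafangosachuth.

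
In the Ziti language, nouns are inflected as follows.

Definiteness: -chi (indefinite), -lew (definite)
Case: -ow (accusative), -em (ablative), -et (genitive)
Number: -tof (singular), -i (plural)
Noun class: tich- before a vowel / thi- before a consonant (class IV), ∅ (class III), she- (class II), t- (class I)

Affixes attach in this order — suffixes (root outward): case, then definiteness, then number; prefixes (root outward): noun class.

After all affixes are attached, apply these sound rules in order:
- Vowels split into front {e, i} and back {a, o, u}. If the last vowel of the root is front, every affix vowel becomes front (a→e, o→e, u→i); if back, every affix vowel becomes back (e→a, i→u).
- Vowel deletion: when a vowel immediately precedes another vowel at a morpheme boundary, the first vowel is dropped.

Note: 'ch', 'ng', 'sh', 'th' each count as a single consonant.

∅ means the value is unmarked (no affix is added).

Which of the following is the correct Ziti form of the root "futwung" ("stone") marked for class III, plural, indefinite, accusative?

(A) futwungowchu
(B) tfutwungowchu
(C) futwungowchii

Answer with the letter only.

Attach case accusative -ow → futwungow.
Attach definiteness indefinite -chi → futwungowchi.
Attach number plural -i → futwungowchii.
noun class = class III: zero marking, form stays futwungowchii.
Apply vowel harmony: futwungowchii → futwungowchuu.
Apply vowel deletion: futwungowchuu → futwungowchu.
So the correct form is futwungowchu, option (A).
(C) futwungowchii is wrong: it fails to apply the sound rule(s).
(B) tfutwungowchu is wrong: it uses class I instead of class III for noun class.

A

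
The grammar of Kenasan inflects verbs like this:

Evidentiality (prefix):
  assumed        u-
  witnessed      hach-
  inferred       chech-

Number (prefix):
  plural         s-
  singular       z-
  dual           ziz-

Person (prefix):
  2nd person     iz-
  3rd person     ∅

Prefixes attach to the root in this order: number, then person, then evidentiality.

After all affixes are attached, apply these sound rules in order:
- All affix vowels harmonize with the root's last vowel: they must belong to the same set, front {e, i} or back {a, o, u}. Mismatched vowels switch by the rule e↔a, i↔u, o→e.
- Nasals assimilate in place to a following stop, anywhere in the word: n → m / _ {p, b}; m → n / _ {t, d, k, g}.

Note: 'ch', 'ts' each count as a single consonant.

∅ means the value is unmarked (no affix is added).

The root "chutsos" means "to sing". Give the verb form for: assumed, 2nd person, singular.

uuzzchutsos

Attach number singular z- → zchutsos.
Attach person 2nd person iz- → izzchutsos.
Attach evidentiality assumed u- → uizzchutsos.
Apply vowel harmony: uizzchutsos → uuzzchutsos.
Nasal assimilation: no change.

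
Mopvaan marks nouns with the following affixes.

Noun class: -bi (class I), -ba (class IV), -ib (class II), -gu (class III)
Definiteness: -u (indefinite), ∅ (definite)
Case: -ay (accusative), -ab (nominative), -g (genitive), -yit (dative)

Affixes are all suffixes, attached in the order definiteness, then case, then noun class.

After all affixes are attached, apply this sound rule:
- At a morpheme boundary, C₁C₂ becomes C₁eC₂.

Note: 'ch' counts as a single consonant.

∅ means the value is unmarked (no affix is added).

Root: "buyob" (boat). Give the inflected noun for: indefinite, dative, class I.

Attach definiteness indefinite -u → buyobu.
Attach case dative -yit → buyobuyit.
Attach noun class class I -bi → buyobuyitbi.
Apply epenthesis: buyobuyitbi → buyobuyitebi.

buyobuyitebi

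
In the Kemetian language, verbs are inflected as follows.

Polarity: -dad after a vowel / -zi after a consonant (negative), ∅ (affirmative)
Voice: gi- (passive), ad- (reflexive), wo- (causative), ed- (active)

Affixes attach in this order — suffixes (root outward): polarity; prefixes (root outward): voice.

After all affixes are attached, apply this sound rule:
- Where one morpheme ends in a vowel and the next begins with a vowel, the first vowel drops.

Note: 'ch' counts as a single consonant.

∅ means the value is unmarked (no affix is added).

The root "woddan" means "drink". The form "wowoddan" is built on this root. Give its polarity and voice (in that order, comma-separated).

affirmative, causative

Segment: wo-woddan.
polarity: ∅ → affirmative.
voice: wo- → causative.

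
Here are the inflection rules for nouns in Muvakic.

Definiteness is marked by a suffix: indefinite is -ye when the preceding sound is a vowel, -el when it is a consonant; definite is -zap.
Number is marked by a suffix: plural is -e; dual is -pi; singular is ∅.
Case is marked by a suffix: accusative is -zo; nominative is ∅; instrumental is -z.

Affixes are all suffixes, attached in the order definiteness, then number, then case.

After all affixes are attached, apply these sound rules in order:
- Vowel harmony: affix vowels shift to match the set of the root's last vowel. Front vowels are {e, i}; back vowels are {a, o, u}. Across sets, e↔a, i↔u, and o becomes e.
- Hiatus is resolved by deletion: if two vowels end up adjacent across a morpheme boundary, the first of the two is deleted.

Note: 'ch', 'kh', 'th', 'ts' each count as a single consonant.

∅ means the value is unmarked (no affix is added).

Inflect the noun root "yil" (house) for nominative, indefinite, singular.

yilel

Attach definiteness indefinite -el (after consonant 'l') → yilel.
number = singular: zero marking, form stays yilel.
case = nominative: zero marking, form stays yilel.
Vowel harmony: no change.
Vowel deletion: no change.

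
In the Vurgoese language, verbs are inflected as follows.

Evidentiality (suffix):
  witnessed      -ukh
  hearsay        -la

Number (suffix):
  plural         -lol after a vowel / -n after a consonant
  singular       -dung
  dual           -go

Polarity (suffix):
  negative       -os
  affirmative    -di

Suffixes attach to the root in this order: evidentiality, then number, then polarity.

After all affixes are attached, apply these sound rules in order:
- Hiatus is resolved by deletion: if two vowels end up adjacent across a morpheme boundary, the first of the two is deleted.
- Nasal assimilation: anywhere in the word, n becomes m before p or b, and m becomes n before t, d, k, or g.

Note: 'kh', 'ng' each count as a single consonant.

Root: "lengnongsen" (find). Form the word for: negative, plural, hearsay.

lengnongsenlalolos

Attach evidentiality hearsay -la → lengnongsenla.
Attach number plural -lol (after vowel 'a') → lengnongsenlalol.
Attach polarity negative -os → lengnongsenlalolos.
Vowel deletion: no change.
Nasal assimilation: no change.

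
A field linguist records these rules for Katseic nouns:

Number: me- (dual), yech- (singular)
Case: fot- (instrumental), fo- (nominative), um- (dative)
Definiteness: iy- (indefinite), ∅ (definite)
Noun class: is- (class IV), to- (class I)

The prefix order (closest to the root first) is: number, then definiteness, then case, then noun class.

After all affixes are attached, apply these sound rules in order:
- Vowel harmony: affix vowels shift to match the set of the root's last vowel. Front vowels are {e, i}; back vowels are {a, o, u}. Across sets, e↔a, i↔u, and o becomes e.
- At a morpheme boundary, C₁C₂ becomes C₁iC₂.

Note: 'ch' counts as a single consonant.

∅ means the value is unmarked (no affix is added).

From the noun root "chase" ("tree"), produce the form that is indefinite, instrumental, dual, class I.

Attach number dual me- → mechase.
Attach definiteness indefinite iy- → iymechase.
Attach case instrumental fot- → fotiymechase.
Attach noun class class I to- → tofotiymechase.
Apply vowel harmony: tofotiymechase → tefetiymechase.
Apply epenthesis: tefetiymechase → tefetiyimechase.

tefetiyimechase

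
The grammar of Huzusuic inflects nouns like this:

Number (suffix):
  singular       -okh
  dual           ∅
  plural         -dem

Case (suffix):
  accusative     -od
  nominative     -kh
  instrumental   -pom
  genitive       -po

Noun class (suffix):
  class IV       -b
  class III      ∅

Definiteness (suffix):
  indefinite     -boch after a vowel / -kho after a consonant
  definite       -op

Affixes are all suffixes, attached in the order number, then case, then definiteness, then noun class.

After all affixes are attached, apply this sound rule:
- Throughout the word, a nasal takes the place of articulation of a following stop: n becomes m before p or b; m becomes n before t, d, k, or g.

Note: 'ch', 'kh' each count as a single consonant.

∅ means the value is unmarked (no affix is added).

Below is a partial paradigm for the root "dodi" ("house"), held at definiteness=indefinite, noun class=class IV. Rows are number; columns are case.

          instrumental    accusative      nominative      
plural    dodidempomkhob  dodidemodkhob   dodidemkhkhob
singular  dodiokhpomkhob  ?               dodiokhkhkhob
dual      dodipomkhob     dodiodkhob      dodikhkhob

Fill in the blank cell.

Attach number singular -okh → dodiokh.
Attach case accusative -od → dodiokhod.
Attach definiteness indefinite -kho (after consonant 'd') → dodiokhodkho.
Attach noun class class IV -b → dodiokhodkhob.
Nasal assimilation: no change.

dodiokhodkhob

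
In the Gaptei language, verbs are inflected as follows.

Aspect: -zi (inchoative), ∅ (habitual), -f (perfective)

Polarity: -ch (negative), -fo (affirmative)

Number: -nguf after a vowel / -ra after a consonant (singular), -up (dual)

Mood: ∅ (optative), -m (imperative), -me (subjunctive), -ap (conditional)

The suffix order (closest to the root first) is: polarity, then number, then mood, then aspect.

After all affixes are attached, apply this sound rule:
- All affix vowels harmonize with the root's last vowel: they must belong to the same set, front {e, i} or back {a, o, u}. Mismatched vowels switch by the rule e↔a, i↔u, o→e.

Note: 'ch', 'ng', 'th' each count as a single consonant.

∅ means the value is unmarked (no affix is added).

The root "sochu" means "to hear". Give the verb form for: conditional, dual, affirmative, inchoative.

Attach polarity affirmative -fo → sochufo.
Attach number dual -up → sochufoup.
Attach mood conditional -ap → sochufoupap.
Attach aspect inchoative -zi → sochufoupapzi.
Apply vowel harmony: sochufoupapzi → sochufoupapzu.

sochufoupapzu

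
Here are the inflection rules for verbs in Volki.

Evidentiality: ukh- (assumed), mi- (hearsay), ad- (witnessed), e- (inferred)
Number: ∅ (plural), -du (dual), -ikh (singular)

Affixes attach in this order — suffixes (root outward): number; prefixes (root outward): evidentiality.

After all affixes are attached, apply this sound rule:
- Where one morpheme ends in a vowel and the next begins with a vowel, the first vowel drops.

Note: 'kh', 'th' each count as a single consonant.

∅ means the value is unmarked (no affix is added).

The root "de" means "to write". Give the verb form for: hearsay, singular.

Attach number singular -ikh → deikh.
Attach evidentiality hearsay mi- → mideikh.
Apply vowel deletion: mideikh → midikh.

midikh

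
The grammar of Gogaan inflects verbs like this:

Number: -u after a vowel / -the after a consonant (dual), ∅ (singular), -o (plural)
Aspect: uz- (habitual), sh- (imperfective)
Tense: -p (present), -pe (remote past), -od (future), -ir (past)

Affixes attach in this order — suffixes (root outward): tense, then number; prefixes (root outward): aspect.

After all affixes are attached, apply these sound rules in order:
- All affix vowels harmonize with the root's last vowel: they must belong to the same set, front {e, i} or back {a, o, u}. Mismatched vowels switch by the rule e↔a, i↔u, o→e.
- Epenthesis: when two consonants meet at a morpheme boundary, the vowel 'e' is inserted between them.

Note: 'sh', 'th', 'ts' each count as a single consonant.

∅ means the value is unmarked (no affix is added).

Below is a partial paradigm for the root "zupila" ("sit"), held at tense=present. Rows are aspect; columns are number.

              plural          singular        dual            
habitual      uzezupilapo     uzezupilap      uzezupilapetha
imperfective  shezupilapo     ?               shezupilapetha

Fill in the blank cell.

Attach tense present -p → zupilap.
Attach aspect imperfective sh- → shzupilap.
number = singular: zero marking, form stays shzupilap.
Vowel harmony: no change.
Apply epenthesis: shzupilap → shezupilap.

shezupilap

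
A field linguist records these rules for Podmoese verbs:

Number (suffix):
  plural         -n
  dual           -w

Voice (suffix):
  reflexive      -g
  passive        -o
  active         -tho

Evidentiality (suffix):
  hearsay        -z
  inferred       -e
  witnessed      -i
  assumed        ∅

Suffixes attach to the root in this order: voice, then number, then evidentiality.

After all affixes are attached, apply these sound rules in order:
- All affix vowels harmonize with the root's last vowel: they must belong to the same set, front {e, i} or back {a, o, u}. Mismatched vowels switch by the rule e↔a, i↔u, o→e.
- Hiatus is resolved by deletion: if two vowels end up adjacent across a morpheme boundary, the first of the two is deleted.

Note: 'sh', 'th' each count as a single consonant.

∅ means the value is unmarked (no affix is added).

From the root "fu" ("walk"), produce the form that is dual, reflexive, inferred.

Attach voice reflexive -g → fug.
Attach number dual -w → fugw.
Attach evidentiality inferred -e → fugwe.
Apply vowel harmony: fugwe → fugwa.
Vowel deletion: no change.

fugwa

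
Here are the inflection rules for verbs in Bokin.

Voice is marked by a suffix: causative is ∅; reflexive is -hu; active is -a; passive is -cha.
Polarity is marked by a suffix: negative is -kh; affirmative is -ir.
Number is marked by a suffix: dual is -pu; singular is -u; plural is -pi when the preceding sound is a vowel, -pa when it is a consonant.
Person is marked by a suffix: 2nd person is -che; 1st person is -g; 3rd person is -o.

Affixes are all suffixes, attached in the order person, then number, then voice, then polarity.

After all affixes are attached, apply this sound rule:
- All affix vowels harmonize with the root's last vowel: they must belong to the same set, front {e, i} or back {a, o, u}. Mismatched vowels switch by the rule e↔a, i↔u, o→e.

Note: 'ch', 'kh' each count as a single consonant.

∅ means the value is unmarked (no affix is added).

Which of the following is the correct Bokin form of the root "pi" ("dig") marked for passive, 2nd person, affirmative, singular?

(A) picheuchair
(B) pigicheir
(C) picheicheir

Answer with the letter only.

C

Attach person 2nd person -che → piche.
Attach number singular -u → picheu.
Attach voice passive -cha → picheucha.
Attach polarity affirmative -ir → picheuchair.
Apply vowel harmony: picheuchair → picheicheir.
So the correct form is picheicheir, option (C).
(A) picheuchair is wrong: it fails to apply the sound rule(s).
(B) pigicheir is wrong: it uses 1st person instead of 2nd person for person.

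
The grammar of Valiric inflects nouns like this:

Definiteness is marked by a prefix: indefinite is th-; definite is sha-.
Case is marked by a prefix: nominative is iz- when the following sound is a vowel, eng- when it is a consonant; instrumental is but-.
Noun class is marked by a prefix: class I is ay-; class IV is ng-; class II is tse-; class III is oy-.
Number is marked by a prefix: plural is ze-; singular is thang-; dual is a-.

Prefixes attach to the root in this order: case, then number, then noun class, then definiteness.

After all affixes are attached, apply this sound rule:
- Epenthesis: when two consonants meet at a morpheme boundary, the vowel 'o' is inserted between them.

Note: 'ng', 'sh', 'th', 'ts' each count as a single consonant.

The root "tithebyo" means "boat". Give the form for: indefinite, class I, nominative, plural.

thayozeengotithebyo

Attach case nominative eng- (before consonant 't') → engtithebyo.
Attach number plural ze- → zeengtithebyo.
Attach noun class class I ay- → ayzeengtithebyo.
Attach definiteness indefinite th- → thayzeengtithebyo.
Apply epenthesis: thayzeengtithebyo → thayozeengotithebyo.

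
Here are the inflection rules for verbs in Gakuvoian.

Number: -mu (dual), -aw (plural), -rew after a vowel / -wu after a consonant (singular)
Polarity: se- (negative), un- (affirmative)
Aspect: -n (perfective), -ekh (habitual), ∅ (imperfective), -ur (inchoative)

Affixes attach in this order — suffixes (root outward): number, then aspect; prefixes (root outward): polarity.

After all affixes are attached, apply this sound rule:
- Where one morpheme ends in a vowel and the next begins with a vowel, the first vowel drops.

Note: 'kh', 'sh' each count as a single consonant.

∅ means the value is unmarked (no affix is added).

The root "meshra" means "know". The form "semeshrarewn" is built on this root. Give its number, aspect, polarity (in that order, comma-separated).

Segment: se-meshra-rew-n.
number: -rew/wu → singular.
aspect: -n → perfective.
polarity: se- → negative.

singular, perfective, negative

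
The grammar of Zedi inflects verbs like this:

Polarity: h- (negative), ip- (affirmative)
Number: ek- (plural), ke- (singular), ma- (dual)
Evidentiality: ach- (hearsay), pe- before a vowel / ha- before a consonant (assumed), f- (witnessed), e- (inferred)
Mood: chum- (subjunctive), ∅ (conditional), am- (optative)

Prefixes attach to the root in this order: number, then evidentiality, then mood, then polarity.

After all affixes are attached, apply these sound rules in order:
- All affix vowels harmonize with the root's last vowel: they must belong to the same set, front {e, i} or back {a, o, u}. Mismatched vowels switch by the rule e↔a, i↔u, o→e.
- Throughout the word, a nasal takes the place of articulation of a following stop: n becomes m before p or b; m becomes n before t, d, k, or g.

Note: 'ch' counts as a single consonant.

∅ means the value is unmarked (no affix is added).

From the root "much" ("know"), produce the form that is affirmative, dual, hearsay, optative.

Attach number dual ma- → mamuch.
Attach evidentiality hearsay ach- → achmamuch.
Attach mood optative am- → amachmamuch.
Attach polarity affirmative ip- → ipamachmamuch.
Apply vowel harmony: ipamachmamuch → upamachmamuch.
Nasal assimilation: no change.

upamachmamuch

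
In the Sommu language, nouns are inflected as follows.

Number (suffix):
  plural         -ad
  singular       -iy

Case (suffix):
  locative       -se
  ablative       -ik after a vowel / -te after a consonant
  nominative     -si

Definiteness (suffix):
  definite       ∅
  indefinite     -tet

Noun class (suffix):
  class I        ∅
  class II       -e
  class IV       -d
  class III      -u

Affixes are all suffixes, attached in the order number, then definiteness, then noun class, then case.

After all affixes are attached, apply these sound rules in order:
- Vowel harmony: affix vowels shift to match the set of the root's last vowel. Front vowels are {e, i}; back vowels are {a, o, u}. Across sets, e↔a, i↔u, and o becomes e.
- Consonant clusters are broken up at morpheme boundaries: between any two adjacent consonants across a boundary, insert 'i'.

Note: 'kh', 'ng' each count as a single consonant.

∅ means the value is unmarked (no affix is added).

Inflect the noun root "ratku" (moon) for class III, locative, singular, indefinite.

ratkuuyitatusa

Attach number singular -iy → ratkuiy.
Attach definiteness indefinite -tet → ratkuiytet.
Attach noun class class III -u → ratkuiytetu.
Attach case locative -se → ratkuiytetuse.
Apply vowel harmony: ratkuiytetuse → ratkuuytatusa.
Apply epenthesis: ratkuuytatusa → ratkuuyitatusa.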